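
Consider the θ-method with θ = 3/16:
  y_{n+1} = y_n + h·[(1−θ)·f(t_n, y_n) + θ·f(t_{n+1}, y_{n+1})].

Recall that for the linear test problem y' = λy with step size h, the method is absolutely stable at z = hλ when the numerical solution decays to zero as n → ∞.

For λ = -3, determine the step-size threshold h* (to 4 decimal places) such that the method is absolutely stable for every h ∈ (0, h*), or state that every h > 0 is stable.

(-3.2000,0); λ=-3 ⇒ h* = (16/5)/3 = 1.0667.

On y'=λy, z=hλ:
  y_{n+1} = y_n + z·[13/16·y_n + 3/16·y_{n+1}] ⇒ (1 − 3/16z)y_{n+1} = (1 + 13/16z)y_n
  R(z) = (1 + 13/16z)/(1 − 3/16z).

Solve |R(x)|<1 on ℝ⁻.
x=-1.03: |R|=0.1367
R=−1: 1+13/16x = −1+3/16x ⇒ -5/8x=2 ⇒ x=2/(-5/8)=-3.2000
Confirm numerically:
  x=-2.730: |R|=0.80570 <1
  x=-2.710: |R|=0.79693 <1
  x=-1.876: |R|=0.38783 <1
  x=-3.452: |R|=1.09561 >1
  x=-3.407: |R|=1.07894 >1
  x=-3.233: |R|=1.01284 >1
Interval (-3.2000, 0).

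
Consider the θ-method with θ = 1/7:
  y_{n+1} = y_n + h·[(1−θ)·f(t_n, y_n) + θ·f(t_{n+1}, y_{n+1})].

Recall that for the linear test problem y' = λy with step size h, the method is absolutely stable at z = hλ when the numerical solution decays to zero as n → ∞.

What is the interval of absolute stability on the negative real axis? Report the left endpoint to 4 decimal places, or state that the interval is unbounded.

On y'=λy, z=hλ:
  y_{n+1} = y_n + z·[6/7·y_n + 1/7·y_{n+1}] ⇒ (1 − 1/7z)y_{n+1} = (1 + 6/7z)y_n
  R(z) = (1 + 6/7z)/(1 − 1/7z).

Need |R(x)|<1, x<0.
x=-1.35: |R|=0.1317
R=−1: 1+6/7x = −1+1/7x ⇒ -5/7x=2 ⇒ x=2/(-5/7)=-2.8000
Confirm numerically:
  x=-1.791: |R|=0.42612 <1
  x=-1.778: |R|=0.41786 <1
  x=-1.565: |R|=0.27904 <1
  x=-1.505: |R|=0.23868 <1
  x=-3.363: |R|=1.27164 >1
  x=-3.297: |R|=1.24133 >1
  x=-2.926: |R|=1.06347 >1
Interval (-2.8000, 0).

z∈(-2.8000,0).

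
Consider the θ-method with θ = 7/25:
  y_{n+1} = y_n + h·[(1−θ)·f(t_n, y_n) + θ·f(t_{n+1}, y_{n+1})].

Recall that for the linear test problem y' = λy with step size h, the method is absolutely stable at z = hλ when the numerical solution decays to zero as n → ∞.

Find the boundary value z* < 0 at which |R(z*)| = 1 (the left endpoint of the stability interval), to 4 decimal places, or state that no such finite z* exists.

left endpoint -4.5455.

Test eqn y'=λy, z=hλ:
  y_{n+1} = y_n + z·[18/25·y_n + 7/25·y_{n+1}] ⇒ (1 − 7/25z)y_{n+1} = (1 + 18/25z)y_n
  so R(z) = (1 + 18/25z)/(1 − 7/25z).

Need |R(x)|<1, x<0.
x=-1.02: |R|=0.2066
R=−1: 1+18/25x = −1+7/25x ⇒ -11/25x=2 ⇒ x=2/(-11/25)=-4.5455
Confirm numerically:
  x=-3.408: |R|=0.74390 <1
  x=-2.799: |R|=0.56919 <1
  x=-2.654: |R|=0.52256 <1
  x=-2.024: |R|=0.29187 <1
  x=-4.734: |R|=1.03567 >1
  x=-4.621: |R|=1.01449 >1
  x=-4.607: |R|=1.01183 >1
So |R|<1 on (-4.5455, 0).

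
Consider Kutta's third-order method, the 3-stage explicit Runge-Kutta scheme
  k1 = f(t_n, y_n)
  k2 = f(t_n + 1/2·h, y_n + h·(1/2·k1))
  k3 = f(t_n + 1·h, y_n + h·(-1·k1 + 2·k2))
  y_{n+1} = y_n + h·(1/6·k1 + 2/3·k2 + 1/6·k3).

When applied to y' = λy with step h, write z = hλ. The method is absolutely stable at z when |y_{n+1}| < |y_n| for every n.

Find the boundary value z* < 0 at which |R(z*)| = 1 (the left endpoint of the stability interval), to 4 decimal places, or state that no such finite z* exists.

On y'=λy, z=hλ:
  order 3, 3-stage ⇒ R(z)=1+z+z^2/2+z^3/6
  (e.g. R(-0.62)=0.53248, |R|=0.53248)

Boundary: |R(x)|=1, x<0.
x=-0.62: |R|=0.5325
|R(-2.9)|=1.7598 |R(-2.06)|=0.3952 |R(-1.85)|=0.1940
Bisect:
  x_lo=-3.0370 |R|=2.0939  x_hi=-0.2330 |R|=0.7921
  mid=-1.63499 |R|=0.02683 →hi
  mid=-2.33599 |R|=0.73210 →hi
  mid=-2.68650 |R|=1.30939 →lo
  mid=-2.51125 |R|=0.99754 →hi
  mid=-2.59887 |R|=1.14733 →lo
  mid=-2.55506 |R|=1.07094 →lo
  mid=-2.53315 |R|=1.03387 →lo
  mid=-2.52220 |R|=1.01561 →lo
  ...
  [-2.51279,-2.51262] ⇒ x*=-2.5127
Stable set (-2.5127, 0).

z* = -2.5127.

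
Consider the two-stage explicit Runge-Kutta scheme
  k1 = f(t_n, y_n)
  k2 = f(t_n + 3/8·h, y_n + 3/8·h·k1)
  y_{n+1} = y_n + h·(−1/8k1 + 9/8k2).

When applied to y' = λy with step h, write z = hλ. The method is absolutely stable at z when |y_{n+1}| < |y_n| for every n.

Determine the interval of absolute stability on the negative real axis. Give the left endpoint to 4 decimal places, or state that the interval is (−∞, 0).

On y'=λy, z=hλ:
  k1=λy_n ⇒ h·k1=z·y_n;  k2=λ(1+3/8z)y_n ⇒ h·k2=z(1+3/8z)y_n
  y_{n+1}/y_n = 1 − 1/8z + 9/8z(1+3/8z) = 1 + z + 27/64z²
  Hence R(z) = 1 + z + 27/64z².

Need |R(x)|<1, x<0.
x=-0.79: |R|=0.4733
R=1: x+27/64x²=0 ⇒ x=−64/27=-2.3704; min R=1−1/(4·27/64)=0.4074>−1
Confirm numerically:
  x=-2.271: |R|=0.90480 <1
  x=-2.260: |R|=0.89477 <1
  x=-1.364: |R|=0.42090 <1
  x=-1.355: |R|=0.41957 <1
  x=-2.965: |R|=1.74380 >1
  x=-2.596: |R|=1.24711 >1
  x=-2.409: |R|=1.03926 >1
So |R|<1 on (-2.3704, 0).

z∈(-2.3704,0).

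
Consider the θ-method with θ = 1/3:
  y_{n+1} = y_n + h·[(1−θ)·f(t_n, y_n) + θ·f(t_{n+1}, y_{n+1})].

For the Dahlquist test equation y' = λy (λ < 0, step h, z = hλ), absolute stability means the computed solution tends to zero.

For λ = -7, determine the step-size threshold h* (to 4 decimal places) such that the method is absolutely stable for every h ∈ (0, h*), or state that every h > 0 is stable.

(-6.0000,0); λ=-7 ⇒ h* = (6)/7 = 0.8571.

With y'=λy (z=hλ):
  y_{n+1} = y_n + z·[2/3·y_n + 1/3·y_{n+1}] ⇒ (1 − 1/3z)y_{n+1} = (1 + 2/3z)y_n
  Hence R(z) = (1 + 2/3z)/(1 − 1/3z).

Find x<0 with |R(x)|<1.
x=-0.58: |R|=0.5140
R=−1: 1+2/3x = −1+1/3x ⇒ -1/3x=2 ⇒ x=2/(-1/3)=-6.0000
Confirm numerically:
  x=-5.513: |R|=0.94279 <1
  x=-4.534: |R|=0.80542 <1
  x=-2.460: |R|=0.35165 <1
  x=-6.185: |R|=1.02014 >1
  x=-6.180: |R|=1.01961 >1
  x=-6.145: |R|=1.01586 >1
So |R|<1 on (-6.0000, 0).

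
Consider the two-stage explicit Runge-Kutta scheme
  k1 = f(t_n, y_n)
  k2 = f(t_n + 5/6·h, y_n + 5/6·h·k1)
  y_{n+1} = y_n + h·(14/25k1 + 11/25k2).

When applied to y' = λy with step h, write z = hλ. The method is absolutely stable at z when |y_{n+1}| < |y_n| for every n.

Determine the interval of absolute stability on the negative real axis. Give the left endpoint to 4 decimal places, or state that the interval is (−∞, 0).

z∈(-2.7273,0).

Set f=λy, z=hλ:
  k1=λy_n ⇒ h·k1=z·y_n;  k2=λ(1+5/6z)y_n ⇒ h·k2=z(1+5/6z)y_n
  y_{n+1}/y_n = 1 + 14/25z + 11/25z(1+5/6z) = 1 + z + 11/30z²
  Hence R(z) = 1 + z + 11/30z².

Find x<0 with |R(x)|<1.
x=-1.23: |R|=0.3247
R=1: x+11/30x²=0 ⇒ x=−30/11=-2.7273; min R=1−1/(4·11/30)=0.3182>−1
Confirm numerically:
  x=-2.132: |R|=0.53466 <1
  x=-2.094: |R|=0.51377 <1
  x=-1.708: |R|=0.36166 <1
  x=-3.242: |R|=1.61187 >1
  x=-2.980: |R|=1.27615 >1
Interval (-2.7273, 0).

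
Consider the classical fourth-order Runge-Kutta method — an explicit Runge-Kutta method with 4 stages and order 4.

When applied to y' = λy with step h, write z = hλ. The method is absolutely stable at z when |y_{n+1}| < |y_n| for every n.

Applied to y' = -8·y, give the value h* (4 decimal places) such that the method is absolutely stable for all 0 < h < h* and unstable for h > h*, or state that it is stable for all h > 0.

Test eqn y'=λy, z=hλ:
  order 4, 4-stage ⇒ R(z)=1+z+z^2/2+z^3/6+z^4/24
  (e.g. R(-1.69)=0.27347, |R|=0.27347)

Find x<0 with |R(x)|<1.
x=-1.69: |R|=0.2735
|R(-1.67)|=0.2723 |R(-1.58)|=0.2705 |R(-1.45)|=0.2773
Bisect:
  x_lo=-3.6456 |R|=3.2841  x_hi=-0.0621 |R|=0.9398
  mid=-1.85386 |R|=0.29480 →hi
  mid=-2.74973 |R|=0.94769 →hi
  mid=-3.19766 |R|=1.82179 →lo
  mid=-2.97369 |R|=1.32324 →lo
  mid=-2.86171 |R|=1.12146 →lo
  mid=-2.80572 |R|=1.03123 →lo
  mid=-2.77772 |R|=0.98864 →hi
  mid=-2.79172 |R|=1.00973 →lo
  mid=-2.78472 |R|=0.99914 →hi
  ...
  [-2.78538,-2.78516] ⇒ x*=-2.7853
So |R|<1 on (-2.7853, 0).

(-2.7853,0); λ=-8 ⇒ h* = 0.3482.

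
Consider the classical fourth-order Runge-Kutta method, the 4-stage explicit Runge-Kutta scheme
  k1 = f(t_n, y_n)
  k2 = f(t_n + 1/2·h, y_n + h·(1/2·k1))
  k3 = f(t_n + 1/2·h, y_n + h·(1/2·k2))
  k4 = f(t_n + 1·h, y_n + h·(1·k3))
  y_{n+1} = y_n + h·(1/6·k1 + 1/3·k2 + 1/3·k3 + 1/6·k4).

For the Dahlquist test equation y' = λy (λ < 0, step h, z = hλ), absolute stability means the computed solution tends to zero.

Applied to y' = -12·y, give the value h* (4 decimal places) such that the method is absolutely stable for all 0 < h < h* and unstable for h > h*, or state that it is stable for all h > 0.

(-2.7853,0); λ=-12 ⇒ h* = 0.2321.

Set f=λy, z=hλ:
  order 4, 4-stage ⇒ R(z)=1+z+z^2/2+z^3/6+z^4/24
  (e.g. R(-1.72)=0.27580, |R|=0.27580)

Need |R(x)|<1, x<0.
x=-1.72: |R|=0.2758
|R(-3.1)|=1.5878 |R(-2.21)|=0.4270 |R(-0.51)|=0.6008
Bisect:
  x_lo=-3.3970 |R|=2.3878  x_hi=-0.2779 |R|=0.7574
  mid=-1.83742 |R|=0.29167 →hi
  mid=-2.61719 |R|=0.77475 →hi
  mid=-3.00707 |R|=1.38920 →lo
  mid=-2.81213 |R|=1.04122 →lo
  mid=-2.71466 |R|=0.89862 →hi
  mid=-2.76339 |R|=0.96748 →hi
  mid=-2.78776 |R|=1.00372 →lo
  ...
  [-2.78548,-2.78528] ⇒ x*=-2.7853
Stable set (-2.7853, 0).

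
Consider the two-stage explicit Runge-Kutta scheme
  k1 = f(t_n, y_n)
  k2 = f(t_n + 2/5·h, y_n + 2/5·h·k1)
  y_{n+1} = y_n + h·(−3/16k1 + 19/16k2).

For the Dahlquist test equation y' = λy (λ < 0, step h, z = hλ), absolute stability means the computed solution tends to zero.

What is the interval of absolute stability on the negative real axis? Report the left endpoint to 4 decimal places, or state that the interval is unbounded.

(-2.1053, 0).

Set f=λy, z=hλ:
  k1=λy_n ⇒ h·k1=z·y_n;  k2=λ(1+2/5z)y_n ⇒ h·k2=z(1+2/5z)y_n
  y_{n+1}/y_n = 1 − 3/16z + 19/16z(1+2/5z) = 1 + z + 19/40z²
  R(z) = 1 + z + 19/40z².

Boundary: |R(x)|=1, x<0.
x=-0.43: |R|=0.6578
R=1: x+19/40x²=0 ⇒ x=−40/19=-2.1053; min R=1−1/(4·19/40)=0.4737>−1
Confirm numerically:
  x=-2.016: |R|=0.91452 <1
  x=-1.974: |R|=0.87692 <1
  x=-1.753: |R|=0.70668 <1
  x=-2.574: |R|=1.57310 >1
  x=-2.409: |R|=1.34756 >1
Stable set (-2.1053, 0).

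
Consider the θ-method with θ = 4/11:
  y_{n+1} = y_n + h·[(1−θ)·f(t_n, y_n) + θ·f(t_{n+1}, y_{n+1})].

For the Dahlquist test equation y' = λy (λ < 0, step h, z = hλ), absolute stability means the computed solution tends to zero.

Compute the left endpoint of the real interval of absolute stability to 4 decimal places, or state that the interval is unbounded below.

On y'=λy, z=hλ:
  y_{n+1} = y_n + z·[7/11·y_n + 4/11·y_{n+1}] ⇒ (1 − 4/11z)y_{n+1} = (1 + 7/11z)y_n
  ⇒ R(z) = (1 + 7/11z)/(1 − 4/11z).

Boundary: |R(x)|=1, x<0.
x=-1.02: |R|=0.2560
R=−1: 1+7/11x = −1+4/11x ⇒ -3/11x=2 ⇒ x=2/(-3/11)=-7.3333
Confirm numerically:
  x=-6.828: |R|=0.96043 <1
  x=-3.710: |R|=0.57933 <1
  x=-3.404: |R|=0.52112 <1
  x=-7.868: |R|=1.03777 >1
  x=-7.544: |R|=1.01535 >1
  x=-7.376: |R|=1.00316 >1
Stable set (-7.3333, 0).

left endpoint -7.3333.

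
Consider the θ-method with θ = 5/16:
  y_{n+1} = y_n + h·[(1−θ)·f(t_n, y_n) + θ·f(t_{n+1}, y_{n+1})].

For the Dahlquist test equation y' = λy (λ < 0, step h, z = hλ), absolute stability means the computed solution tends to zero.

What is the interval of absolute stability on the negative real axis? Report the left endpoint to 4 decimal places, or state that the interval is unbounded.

z∈(-5.3333,0).

Set f=λy, z=hλ:
  y_{n+1} = y_n + z·[11/16·y_n + 5/16·y_{n+1}] ⇒ (1 − 5/16z)y_{n+1} = (1 + 11/16z)y_n
  ⇒ R(z) = (1 + 11/16z)/(1 − 5/16z).

Need |R(x)|<1, x<0.
x=-0.3: |R|=0.7257
R=−1: 1+11/16x = −1+5/16x ⇒ -3/8x=2 ⇒ x=2/(-3/8)=-5.3333
Confirm numerically:
  x=-3.918: |R|=0.76139 <1
  x=-3.829: |R|=0.74318 <1
  x=-3.399: |R|=0.64825 <1
  x=-5.583: |R|=1.03411 >1
  x=-5.373: |R|=1.00555 >1
  x=-5.357: |R|=1.00332 >1
Stable set (-5.3333, 0).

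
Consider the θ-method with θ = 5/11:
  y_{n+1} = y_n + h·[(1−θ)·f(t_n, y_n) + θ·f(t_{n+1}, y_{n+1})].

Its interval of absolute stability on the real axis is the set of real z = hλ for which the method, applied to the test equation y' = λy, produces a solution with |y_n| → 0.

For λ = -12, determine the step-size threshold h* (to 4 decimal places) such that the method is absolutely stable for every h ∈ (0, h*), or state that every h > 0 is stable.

(-22.0000,0); λ=-12 ⇒ h* = (22)/12 = 1.8333.

On y'=λy, z=hλ:
  y_{n+1} = y_n + z·[6/11·y_n + 5/11·y_{n+1}] ⇒ (1 − 5/11z)y_{n+1} = (1 + 6/11z)y_n
  so R(z) = (1 + 6/11z)/(1 − 5/11z).

Boundary: |R(x)|=1, x<0.
x=-0.89: |R|=0.3663
R=−1: 1+6/11x = −1+5/11x ⇒ -1/11x=2 ⇒ x=2/(-1/11)=-22.0000
Confirm numerically:
  x=-17.468: |R|=0.95391 <1
  x=-15.493: |R|=0.92645 <1
  x=-14.519: |R|=0.91051 <1
  x=-22.475: |R|=1.00385 >1
  x=-22.403: |R|=1.00328 >1
  x=-22.144: |R|=1.00118 >1
Stable set (-22.0000, 0).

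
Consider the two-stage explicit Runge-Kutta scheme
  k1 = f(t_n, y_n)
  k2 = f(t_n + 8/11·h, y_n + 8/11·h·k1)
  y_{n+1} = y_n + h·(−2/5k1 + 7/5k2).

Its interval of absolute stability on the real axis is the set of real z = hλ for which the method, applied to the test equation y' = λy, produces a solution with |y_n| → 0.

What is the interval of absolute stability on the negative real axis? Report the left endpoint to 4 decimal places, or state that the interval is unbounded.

z∈(-0.9821,0).

With y'=λy (z=hλ):
  k1=λy_n ⇒ h·k1=z·y_n;  k2=λ(1+8/11z)y_n ⇒ h·k2=z(1+8/11z)y_n
  y_{n+1}/y_n = 1 − 2/5z + 7/5z(1+8/11z) = 1 + z + 56/55z²
  R(z) = 1 + z + 56/55z².

Boundary: |R(x)|=1, x<0.
x=-0.38: |R|=0.7670
R=1: x+56/55x²=0 ⇒ x=−55/56=-0.9821; min R=1−1/(4·56/55)=0.7545>−1
Confirm numerically:
  x=-0.958: |R|=0.97645 <1
  x=-0.829: |R|=0.87074 <1
  x=-0.741: |R|=0.81806 <1
  x=-0.570: |R|=0.76081 <1
  x=-1.566: |R|=1.93094 >1
  x=-1.481: |R|=1.75224 >1
Stable set (-0.9821, 0).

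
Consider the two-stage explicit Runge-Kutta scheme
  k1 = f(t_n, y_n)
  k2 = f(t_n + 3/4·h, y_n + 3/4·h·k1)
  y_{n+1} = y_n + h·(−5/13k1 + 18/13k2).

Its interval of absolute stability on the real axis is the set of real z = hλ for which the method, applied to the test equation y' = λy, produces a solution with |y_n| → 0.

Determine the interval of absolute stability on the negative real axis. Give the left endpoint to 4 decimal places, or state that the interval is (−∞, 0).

z∈(-0.9630,0).

Test eqn y'=λy, z=hλ:
  k1=λy_n ⇒ h·k1=z·y_n;  k2=λ(1+3/4z)y_n ⇒ h·k2=z(1+3/4z)y_n
  y_{n+1}/y_n = 1 − 5/13z + 18/13z(1+3/4z) = 1 + z + 27/26z²
  so R(z) = 1 + z + 27/26z².

Find x<0 with |R(x)|<1.
x=-1.52: |R|=1.8793
R=1: x+27/26x²=0 ⇒ x=−26/27=-0.9630; min R=1−1/(4·27/26)=0.7593>−1
Confirm numerically:
  x=-0.808: |R|=0.86997 <1
  x=-0.720: |R|=0.81834 <1
  x=-0.614: |R|=0.77750 <1
  x=-1.362: |R|=1.56439 >1
  x=-1.095: |R|=1.15014 >1
Stable set (-0.9630, 0).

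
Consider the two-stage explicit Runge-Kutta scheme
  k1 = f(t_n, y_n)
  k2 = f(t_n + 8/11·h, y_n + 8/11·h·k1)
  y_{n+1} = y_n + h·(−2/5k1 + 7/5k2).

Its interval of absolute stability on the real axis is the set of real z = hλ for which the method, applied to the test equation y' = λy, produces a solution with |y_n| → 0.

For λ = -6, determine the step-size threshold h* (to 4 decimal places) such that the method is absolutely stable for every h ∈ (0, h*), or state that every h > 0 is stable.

(-0.9821,0); λ=-6 ⇒ h* = (55/56)/6 = 0.1637.

Test eqn y'=λy, z=hλ:
  k1=λy_n ⇒ h·k1=z·y_n;  k2=λ(1+8/11z)y_n ⇒ h·k2=z(1+8/11z)y_n
  y_{n+1}/y_n = 1 − 2/5z + 7/5z(1+8/11z) = 1 + z + 56/55z²
  R(z) = 1 + z + 56/55z².

Find x<0 with |R(x)|<1.
x=-0.71: |R|=0.8033
R=1: x+56/55x²=0 ⇒ x=−55/56=-0.9821; min R=1−1/(4·56/55)=0.7545>−1
Confirm numerically:
  x=-0.914: |R|=0.93659 <1
  x=-0.913: |R|=0.93572 <1
  x=-0.891: |R|=0.91732 <1
  x=-1.445: |R|=1.68099 >1
  x=-1.389: |R|=1.57540 >1
  x=-1.360: |R|=1.52323 >1
Interval (-0.9821, 0).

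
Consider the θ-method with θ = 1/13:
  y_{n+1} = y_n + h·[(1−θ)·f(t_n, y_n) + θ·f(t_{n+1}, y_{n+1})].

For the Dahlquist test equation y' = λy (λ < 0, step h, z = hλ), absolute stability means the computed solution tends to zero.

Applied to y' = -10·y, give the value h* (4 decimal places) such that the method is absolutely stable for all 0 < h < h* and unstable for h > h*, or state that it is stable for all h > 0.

(-2.3636,0); λ=-10 ⇒ h* = (26/11)/10 = 0.2364.

Set f=λy, z=hλ:
  y_{n+1} = y_n + z·[12/13·y_n + 1/13·y_{n+1}] ⇒ (1 − 1/13z)y_{n+1} = (1 + 12/13z)y_n
  ⇒ R(z) = (1 + 12/13z)/(1 − 1/13z).

Solve |R(x)|<1 on ℝ⁻.
x=-1.73: |R|=0.5268
R=−1: 1+12/13x = −1+1/13x ⇒ -11/13x=2 ⇒ x=2/(-11/13)=-2.3636
Confirm numerically:
  x=-1.171: |R|=0.07424 <1
  x=-1.029: |R|=0.04648 <1
  x=-1.013: |R|=0.06023 <1
  x=-2.845: |R|=1.33417 >1
  x=-2.636: |R|=1.19161 >1
So |R|<1 on (-2.3636, 0).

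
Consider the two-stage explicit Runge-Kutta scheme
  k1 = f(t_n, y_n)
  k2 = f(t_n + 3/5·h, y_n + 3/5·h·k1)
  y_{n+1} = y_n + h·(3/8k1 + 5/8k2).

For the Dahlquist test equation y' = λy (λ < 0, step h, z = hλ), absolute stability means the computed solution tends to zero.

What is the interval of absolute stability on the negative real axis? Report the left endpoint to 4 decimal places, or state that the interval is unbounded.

z∈(-2.6667,0).

On y'=λy, z=hλ:
  k1=λy_n ⇒ h·k1=z·y_n;  k2=λ(1+3/5z)y_n ⇒ h·k2=z(1+3/5z)y_n
  y_{n+1}/y_n = 1 + 3/8z + 5/8z(1+3/5z) = 1 + z + 3/8z²
  Hence R(z) = 1 + z + 3/8z².

Boundary: |R(x)|=1, x<0.
x=-0.84: |R|=0.4246
R=1: x+3/8x²=0 ⇒ x=−8/3=-2.6667; min R=1−1/(4·3/8)=0.3333>−1
Confirm numerically:
  x=-2.117: |R|=0.56363 <1
  x=-1.535: |R|=0.34858 <1
  x=-1.262: |R|=0.33524 <1
  x=-3.187: |R|=1.62186 >1
  x=-2.985: |R|=1.35633 >1
So |R|<1 on (-2.6667, 0).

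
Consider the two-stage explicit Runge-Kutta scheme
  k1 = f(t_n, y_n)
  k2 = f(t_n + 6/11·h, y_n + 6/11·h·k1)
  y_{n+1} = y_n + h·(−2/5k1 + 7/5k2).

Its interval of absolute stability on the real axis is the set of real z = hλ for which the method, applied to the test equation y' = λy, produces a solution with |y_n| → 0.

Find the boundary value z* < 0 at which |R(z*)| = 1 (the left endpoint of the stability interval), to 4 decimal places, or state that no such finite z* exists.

Test eqn y'=λy, z=hλ:
  k1=λy_n ⇒ h·k1=z·y_n;  k2=λ(1+6/11z)y_n ⇒ h·k2=z(1+6/11z)y_n
  y_{n+1}/y_n = 1 − 2/5z + 7/5z(1+6/11z) = 1 + z + 42/55z²
  Hence R(z) = 1 + z + 42/55z².

Boundary: |R(x)|=1, x<0.
x=-0.47: |R|=0.6987
R=1: x+42/55x²=0 ⇒ x=−55/42=-1.3095; min R=1−1/(4·42/55)=0.6726>−1
Confirm numerically:
  x=-0.985: |R|=0.75590 <1
  x=-0.721: |R|=0.67597 <1
  x=-0.525: |R|=0.68548 <1
  x=-1.484: |R|=1.19772 >1
  x=-1.480: |R|=1.19267 >1
So |R|<1 on (-1.3095, 0).

left endpoint -1.3095.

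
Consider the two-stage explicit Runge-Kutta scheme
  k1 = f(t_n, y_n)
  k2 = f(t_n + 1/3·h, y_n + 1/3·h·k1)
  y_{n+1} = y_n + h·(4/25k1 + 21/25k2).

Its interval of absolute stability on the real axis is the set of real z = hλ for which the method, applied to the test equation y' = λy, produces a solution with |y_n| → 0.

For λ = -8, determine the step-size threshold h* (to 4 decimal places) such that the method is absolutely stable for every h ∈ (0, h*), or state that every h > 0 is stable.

Set f=λy, z=hλ:
  k1=λy_n ⇒ h·k1=z·y_n;  k2=λ(1+1/3z)y_n ⇒ h·k2=z(1+1/3z)y_n
  y_{n+1}/y_n = 1 + 4/25z + 21/25z(1+1/3z) = 1 + z + 7/25z²
  R(z) = 1 + z + 7/25z².

Find x<0 with |R(x)|<1.
x=-0.73: |R|=0.4192
R=1: x+7/25x²=0 ⇒ x=−25/7=-3.5714; min R=1−1/(4·7/25)=0.1071>−1
Confirm numerically:
  x=-3.359: |R|=0.80021 <1
  x=-2.795: |R|=0.39237 <1
  x=-2.059: |R|=0.12805 <1
  x=-1.588: |R|=0.11809 <1
  x=-4.095: |R|=1.60033 >1
  x=-3.991: |R|=1.46886 >1
So |R|<1 on (-3.5714, 0).

(-3.5714,0); λ=-8 ⇒ h* = (25/7)/8 = 0.4464.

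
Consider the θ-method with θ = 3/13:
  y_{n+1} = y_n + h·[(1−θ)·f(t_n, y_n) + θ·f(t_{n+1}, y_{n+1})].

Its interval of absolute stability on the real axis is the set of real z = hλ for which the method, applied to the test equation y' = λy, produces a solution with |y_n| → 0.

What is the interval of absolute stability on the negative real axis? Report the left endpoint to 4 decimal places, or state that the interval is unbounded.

Test eqn y'=λy, z=hλ:
  y_{n+1} = y_n + z·[10/13·y_n + 3/13·y_{n+1}] ⇒ (1 − 3/13z)y_{n+1} = (1 + 10/13z)y_n
  Hence R(z) = (1 + 10/13z)/(1 − 3/13z).

Need |R(x)|<1, x<0.
x=-1.22: |R|=0.0480
R=−1: 1+10/13x = −1+3/13x ⇒ -7/13x=2 ⇒ x=2/(-7/13)=-3.7143
Confirm numerically:
  x=-2.301: |R|=0.50294 <1
  x=-2.032: |R|=0.38333 <1
  x=-1.717: |R|=0.22974 <1
  x=-4.021: |R|=1.08566 >1
  x=-3.909: |R|=1.05512 >1
Stable set (-3.7143, 0).

(-3.7143, 0).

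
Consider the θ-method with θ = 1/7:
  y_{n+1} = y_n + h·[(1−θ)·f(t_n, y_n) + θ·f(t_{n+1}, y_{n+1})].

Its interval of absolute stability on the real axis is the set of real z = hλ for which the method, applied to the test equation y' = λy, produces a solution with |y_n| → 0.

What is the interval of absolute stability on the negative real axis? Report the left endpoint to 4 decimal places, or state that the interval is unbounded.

z∈(-2.8000,0).

Set f=λy, z=hλ:
  y_{n+1} = y_n + z·[6/7·y_n + 1/7·y_{n+1}] ⇒ (1 − 1/7z)y_{n+1} = (1 + 6/7z)y_n
  R(z) = (1 + 6/7z)/(1 − 1/7z).

Need |R(x)|<1, x<0.
x=-1.31: |R|=0.1035
R=−1: 1+6/7x = −1+1/7x ⇒ -5/7x=2 ⇒ x=2/(-5/7)=-2.8000
Confirm numerically:
  x=-2.327: |R|=0.74644 <1
  x=-1.704: |R|=0.37040 <1
  x=-1.133: |R|=0.02484 <1
  x=-3.368: |R|=1.27392 >1
  x=-3.162: |R|=1.17811 >1
  x=-3.013: |R|=1.10636 >1
Interval (-2.8000, 0).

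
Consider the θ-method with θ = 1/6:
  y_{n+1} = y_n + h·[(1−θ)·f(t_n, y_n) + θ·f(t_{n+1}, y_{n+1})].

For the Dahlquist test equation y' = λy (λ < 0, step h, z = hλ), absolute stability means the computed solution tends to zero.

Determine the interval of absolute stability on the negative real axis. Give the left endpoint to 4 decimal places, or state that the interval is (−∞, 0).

Set f=λy, z=hλ:
  y_{n+1} = y_n + z·[5/6·y_n + 1/6·y_{n+1}] ⇒ (1 − 1/6z)y_{n+1} = (1 + 5/6z)y_n
  R(z) = (1 + 5/6z)/(1 − 1/6z).

Need |R(x)|<1, x<0.
x=-1.5: |R|=0.2000
R=−1: 1+5/6x = −1+1/6x ⇒ -2/3x=2 ⇒ x=2/(-2/3)=-3.0000
Confirm numerically:
  x=-2.698: |R|=0.86112 <1
  x=-2.518: |R|=0.77366 <1
  x=-1.655: |R|=0.29719 <1
  x=-1.620: |R|=0.27559 <1
  x=-3.592: |R|=1.24687 >1
  x=-3.325: |R|=1.13941 >1
Stable set (-3.0000, 0).

(-3.0000, 0).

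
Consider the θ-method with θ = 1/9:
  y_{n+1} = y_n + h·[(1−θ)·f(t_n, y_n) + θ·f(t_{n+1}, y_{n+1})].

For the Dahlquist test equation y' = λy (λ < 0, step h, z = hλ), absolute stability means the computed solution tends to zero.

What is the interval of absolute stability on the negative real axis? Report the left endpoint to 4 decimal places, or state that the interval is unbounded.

Set f=λy, z=hλ:
  y_{n+1} = y_n + z·[8/9·y_n + 1/9·y_{n+1}] ⇒ (1 − 1/9z)y_{n+1} = (1 + 8/9z)y_n
  ⇒ R(z) = (1 + 8/9z)/(1 − 1/9z).

Need |R(x)|<1, x<0.
x=-0.48: |R|=0.5443
R=−1: 1+8/9x = −1+1/9x ⇒ -7/9x=2 ⇒ x=2/(-7/9)=-2.5714
Confirm numerically:
  x=-2.392: |R|=0.88975 <1
  x=-1.386: |R|=0.20104 <1
  x=-1.031: |R|=0.07497 <1
  x=-2.914: |R|=1.20128 >1
  x=-2.684: |R|=1.06744 >1
So |R|<1 on (-2.5714, 0).

(-2.5714, 0).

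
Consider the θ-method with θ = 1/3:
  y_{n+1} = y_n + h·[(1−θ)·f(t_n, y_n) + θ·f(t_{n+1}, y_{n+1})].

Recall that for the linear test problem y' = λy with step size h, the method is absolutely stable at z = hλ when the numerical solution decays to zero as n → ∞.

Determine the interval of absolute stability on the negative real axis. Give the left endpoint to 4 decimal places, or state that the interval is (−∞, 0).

(-6.0000, 0).

Test eqn y'=λy, z=hλ:
  y_{n+1} = y_n + z·[2/3·y_n + 1/3·y_{n+1}] ⇒ (1 − 1/3z)y_{n+1} = (1 + 2/3z)y_n
  Hence R(z) = (1 + 2/3z)/(1 − 1/3z).

Solve |R(x)|<1 on ℝ⁻.
x=-1.13: |R|=0.1792
R=−1: 1+2/3x = −1+1/3x ⇒ -1/3x=2 ⇒ x=2/(-1/3)=-6.0000
Confirm numerically:
  x=-5.231: |R|=0.90657 <1
  x=-4.145: |R|=0.74038 <1
  x=-3.222: |R|=0.55352 <1
  x=-2.416: |R|=0.33826 <1
  x=-6.588: |R|=1.06133 >1
  x=-6.344: |R|=1.03682 >1
  x=-6.053: |R|=1.00585 >1
Stable set (-6.0000, 0).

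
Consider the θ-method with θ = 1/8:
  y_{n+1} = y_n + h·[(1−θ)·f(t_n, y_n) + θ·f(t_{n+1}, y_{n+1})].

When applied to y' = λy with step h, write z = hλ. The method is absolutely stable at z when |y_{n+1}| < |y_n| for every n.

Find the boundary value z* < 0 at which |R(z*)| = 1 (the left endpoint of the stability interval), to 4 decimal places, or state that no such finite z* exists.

left endpoint -2.6667.

On y'=λy, z=hλ:
  y_{n+1} = y_n + z·[7/8·y_n + 1/8·y_{n+1}] ⇒ (1 − 1/8z)y_{n+1} = (1 + 7/8z)y_n
  R(z) = (1 + 7/8z)/(1 − 1/8z).

Boundary: |R(x)|=1, x<0.
x=-1.33: |R|=0.1404
R=−1: 1+7/8x = −1+1/8x ⇒ -3/4x=2 ⇒ x=2/(-3/4)=-2.6667
Confirm numerically:
  x=-2.531: |R|=0.92270 <1
  x=-2.322: |R|=0.79965 <1
  x=-1.511: |R|=0.27095 <1
  x=-1.373: |R|=0.17188 <1
  x=-3.001: |R|=1.18235 >1
  x=-2.995: |R|=1.17917 >1
  x=-2.868: |R|=1.11115 >1
Interval (-2.6667, 0).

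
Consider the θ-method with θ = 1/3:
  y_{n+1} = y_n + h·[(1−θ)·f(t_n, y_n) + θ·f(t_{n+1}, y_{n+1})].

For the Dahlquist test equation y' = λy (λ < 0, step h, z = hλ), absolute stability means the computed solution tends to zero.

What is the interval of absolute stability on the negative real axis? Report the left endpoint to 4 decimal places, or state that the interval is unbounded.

Test eqn y'=λy, z=hλ:
  y_{n+1} = y_n + z·[2/3·y_n + 1/3·y_{n+1}] ⇒ (1 − 1/3z)y_{n+1} = (1 + 2/3z)y_n
  ⇒ R(z) = (1 + 2/3z)/(1 − 1/3z).

Need |R(x)|<1, x<0.
x=-0.42: |R|=0.6316
R=−1: 1+2/3x = −1+1/3x ⇒ -1/3x=2 ⇒ x=2/(-1/3)=-6.0000
Confirm numerically:
  x=-5.409: |R|=0.92972 <1
  x=-5.227: |R|=0.90604 <1
  x=-4.243: |R|=0.75742 <1
  x=-6.447: |R|=1.04732 >1
  x=-6.242: |R|=1.02618 >1
So |R|<1 on (-6.0000, 0).

z∈(-6.0000,0).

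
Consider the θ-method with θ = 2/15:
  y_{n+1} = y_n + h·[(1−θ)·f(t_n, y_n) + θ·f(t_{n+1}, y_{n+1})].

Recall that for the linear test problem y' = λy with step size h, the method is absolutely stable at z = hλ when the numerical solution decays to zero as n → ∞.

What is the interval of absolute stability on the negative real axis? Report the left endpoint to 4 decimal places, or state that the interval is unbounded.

With y'=λy (z=hλ):
  y_{n+1} = y_n + z·[13/15·y_n + 2/15·y_{n+1}] ⇒ (1 − 2/15z)y_{n+1} = (1 + 13/15z)y_n
  so R(z) = (1 + 13/15z)/(1 − 2/15z).

Need |R(x)|<1, x<0.
x=-1.36: |R|=0.1512
R=−1: 1+13/15x = −1+2/15x ⇒ -11/15x=2 ⇒ x=2/(-11/15)=-2.7273
Confirm numerically:
  x=-2.193: |R|=0.69684 <1
  x=-1.558: |R|=0.29002 <1
  x=-1.233: |R|=0.05891 <1
  x=-2.920: |R|=1.10173 >1
  x=-2.821: |R|=1.04995 >1
Stable set (-2.7273, 0).

(-2.7273, 0).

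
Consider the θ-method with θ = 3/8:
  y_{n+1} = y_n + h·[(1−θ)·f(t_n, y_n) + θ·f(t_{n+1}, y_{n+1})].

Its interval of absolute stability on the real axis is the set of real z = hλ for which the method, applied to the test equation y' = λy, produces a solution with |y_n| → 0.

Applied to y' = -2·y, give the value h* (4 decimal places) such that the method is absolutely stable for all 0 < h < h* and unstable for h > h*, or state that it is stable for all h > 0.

(-8.0000,0); λ=-2 ⇒ h* = (8)/2 = 4.0000.

Set f=λy, z=hλ:
  y_{n+1} = y_n + z·[5/8·y_n + 3/8·y_{n+1}] ⇒ (1 − 3/8z)y_{n+1} = (1 + 5/8z)y_n
  Hence R(z) = (1 + 5/8z)/(1 − 3/8z).

Find x<0 with |R(x)|<1.
x=-1.19: |R|=0.1772
R=−1: 1+5/8x = −1+3/8x ⇒ -1/4x=2 ⇒ x=2/(-1/4)=-8.0000
Confirm numerically:
  x=-4.523: |R|=0.67759 <1
  x=-4.318: |R|=0.64856 <1
  x=-3.740: |R|=0.55671 <1
  x=-8.395: |R|=1.02381 >1
  x=-8.327: |R|=1.01983 >1
  x=-8.283: |R|=1.01723 >1
Interval (-8.0000, 0).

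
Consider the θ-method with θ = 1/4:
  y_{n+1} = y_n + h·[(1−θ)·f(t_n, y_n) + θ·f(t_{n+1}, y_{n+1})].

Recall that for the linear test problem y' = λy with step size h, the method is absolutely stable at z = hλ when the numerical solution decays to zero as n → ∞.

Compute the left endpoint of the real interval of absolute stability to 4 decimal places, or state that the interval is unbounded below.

z* = -4.0000.

With y'=λy (z=hλ):
  y_{n+1} = y_n + z·[3/4·y_n + 1/4·y_{n+1}] ⇒ (1 − 1/4z)y_{n+1} = (1 + 3/4z)y_n
  Hence R(z) = (1 + 3/4z)/(1 − 1/4z).

Need |R(x)|<1, x<0.
x=-0.87: |R|=0.2854
R=−1: 1+3/4x = −1+1/4x ⇒ -1/2x=2 ⇒ x=2/(-1/2)=-4.0000
Confirm numerically:
  x=-3.907: |R|=0.97648 <1
  x=-3.518: |R|=0.87177 <1
  x=-3.475: |R|=0.85953 <1
  x=-4.514: |R|=1.12074 >1
  x=-4.183: |R|=1.04473 >1
So |R|<1 on (-4.0000, 0).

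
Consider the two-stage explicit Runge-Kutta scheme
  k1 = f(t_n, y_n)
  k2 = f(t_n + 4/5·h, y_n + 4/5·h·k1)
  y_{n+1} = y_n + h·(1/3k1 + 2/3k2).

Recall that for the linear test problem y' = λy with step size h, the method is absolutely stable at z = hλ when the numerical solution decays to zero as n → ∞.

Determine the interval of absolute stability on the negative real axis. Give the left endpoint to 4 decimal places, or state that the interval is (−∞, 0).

(-1.8750, 0).

On y'=λy, z=hλ:
  k1=λy_n ⇒ h·k1=z·y_n;  k2=λ(1+4/5z)y_n ⇒ h·k2=z(1+4/5z)y_n
  y_{n+1}/y_n = 1 + 1/3z + 2/3z(1+4/5z) = 1 + z + 8/15z²
  Hence R(z) = 1 + z + 8/15z².

Boundary: |R(x)|=1, x<0.
x=-1.72: |R|=0.8578
R=1: x+8/15x²=0 ⇒ x=−15/8=-1.8750; min R=1−1/(4·8/15)=0.5312>−1
Confirm numerically:
  x=-1.366: |R|=0.62918 <1
  x=-1.046: |R|=0.53753 <1
  x=-0.936: |R|=0.53125 <1
  x=-2.427: |R|=1.71451 >1
  x=-2.064: |R|=1.20805 >1
Interval (-1.8750, 0).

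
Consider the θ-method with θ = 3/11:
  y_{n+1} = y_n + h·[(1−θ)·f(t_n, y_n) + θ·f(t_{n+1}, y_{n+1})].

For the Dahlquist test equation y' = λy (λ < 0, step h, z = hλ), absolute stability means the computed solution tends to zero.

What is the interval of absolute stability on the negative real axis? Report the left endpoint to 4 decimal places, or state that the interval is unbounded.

Test eqn y'=λy, z=hλ:
  y_{n+1} = y_n + z·[8/11·y_n + 3/11·y_{n+1}] ⇒ (1 − 3/11z)y_{n+1} = (1 + 8/11z)y_n
  Hence R(z) = (1 + 8/11z)/(1 − 3/11z).

Boundary: |R(x)|=1, x<0.
x=-1.17: |R|=0.1130
R=−1: 1+8/11x = −1+3/11x ⇒ -5/11x=2 ⇒ x=2/(-5/11)=-4.4000
Confirm numerically:
  x=-4.098: |R|=0.93518 <1
  x=-3.792: |R|=0.86414 <1
  x=-3.602: |R|=0.81702 <1
  x=-2.293: |R|=0.41076 <1
  x=-4.827: |R|=1.08379 >1
  x=-4.680: |R|=1.05591 >1
  x=-4.566: |R|=1.03361 >1
Interval (-4.4000, 0).

(-4.4000, 0).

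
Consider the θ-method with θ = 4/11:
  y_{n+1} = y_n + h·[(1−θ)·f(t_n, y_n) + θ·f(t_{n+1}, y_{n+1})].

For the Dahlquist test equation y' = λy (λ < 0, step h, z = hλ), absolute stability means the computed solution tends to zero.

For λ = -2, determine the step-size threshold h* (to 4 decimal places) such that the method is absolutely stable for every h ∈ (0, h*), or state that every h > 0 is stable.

Test eqn y'=λy, z=hλ:
  y_{n+1} = y_n + z·[7/11·y_n + 4/11·y_{n+1}] ⇒ (1 − 4/11z)y_{n+1} = (1 + 7/11z)y_n
  R(z) = (1 + 7/11z)/(1 − 4/11z).

Boundary: |R(x)|=1, x<0.
x=-0.99: |R|=0.2721
R=−1: 1+7/11x = −1+4/11x ⇒ -3/11x=2 ⇒ x=2/(-3/11)=-7.3333
Confirm numerically:
  x=-6.708: |R|=0.95041 <1
  x=-4.697: |R|=0.73449 <1
  x=-3.811: |R|=0.59736 <1
  x=-7.712: |R|=1.02715 >1
  x=-7.411: |R|=1.00573 >1
Stable set (-7.3333, 0).

(-7.3333,0); λ=-2 ⇒ h* = (22/3)/2 = 3.6667.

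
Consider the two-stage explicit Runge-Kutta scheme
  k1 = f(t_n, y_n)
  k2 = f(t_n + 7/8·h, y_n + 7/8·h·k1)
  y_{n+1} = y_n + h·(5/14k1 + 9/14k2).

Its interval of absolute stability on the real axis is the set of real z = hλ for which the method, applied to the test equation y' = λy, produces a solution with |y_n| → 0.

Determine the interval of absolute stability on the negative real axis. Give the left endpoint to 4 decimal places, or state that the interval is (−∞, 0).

z∈(-1.7778,0).

With y'=λy (z=hλ):
  k1=λy_n ⇒ h·k1=z·y_n;  k2=λ(1+7/8z)y_n ⇒ h·k2=z(1+7/8z)y_n
  y_{n+1}/y_n = 1 + 5/14z + 9/14z(1+7/8z) = 1 + z + 9/16z²
  R(z) = 1 + z + 9/16z².

Boundary: |R(x)|=1, x<0.
x=-0.91: |R|=0.5558
R=1: x+9/16x²=0 ⇒ x=−16/9=-1.7778; min R=1−1/(4·9/16)=0.5556>−1
Confirm numerically:
  x=-1.409: |R|=0.70772 <1
  x=-1.174: |R|=0.60128 <1
  x=-0.798: |R|=0.56020 <1
  x=-2.201: |R|=1.52398 >1
  x=-1.980: |R|=1.22523 >1
Interval (-1.7778, 0).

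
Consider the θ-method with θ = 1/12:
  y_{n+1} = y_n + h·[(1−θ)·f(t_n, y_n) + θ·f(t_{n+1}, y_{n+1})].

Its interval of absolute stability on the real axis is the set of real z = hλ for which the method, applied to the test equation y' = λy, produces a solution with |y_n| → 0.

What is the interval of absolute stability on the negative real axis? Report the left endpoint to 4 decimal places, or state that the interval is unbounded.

With y'=λy (z=hλ):
  y_{n+1} = y_n + z·[11/12·y_n + 1/12·y_{n+1}] ⇒ (1 − 1/12z)y_{n+1} = (1 + 11/12z)y_n
  R(z) = (1 + 11/12z)/(1 − 1/12z).

Boundary: |R(x)|=1, x<0.
x=-1.41: |R|=0.2617
R=−1: 1+11/12x = −1+1/12x ⇒ -5/6x=2 ⇒ x=2/(-5/6)=-2.4000
Confirm numerically:
  x=-1.876: |R|=0.62237 <1
  x=-1.638: |R|=0.44127 <1
  x=-1.627: |R|=0.43274 <1
  x=-2.935: |R|=1.35822 >1
  x=-2.637: |R|=1.16192 >1
Stable set (-2.4000, 0).

(-2.4000, 0).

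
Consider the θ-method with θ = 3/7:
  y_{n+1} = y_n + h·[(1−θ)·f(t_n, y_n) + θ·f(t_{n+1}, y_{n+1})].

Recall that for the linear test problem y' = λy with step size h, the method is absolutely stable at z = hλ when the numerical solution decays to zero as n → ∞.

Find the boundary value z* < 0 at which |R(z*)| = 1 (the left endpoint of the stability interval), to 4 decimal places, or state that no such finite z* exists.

Test eqn y'=λy, z=hλ:
  y_{n+1} = y_n + z·[4/7·y_n + 3/7·y_{n+1}] ⇒ (1 − 3/7z)y_{n+1} = (1 + 4/7z)y_n
  ⇒ R(z) = (1 + 4/7z)/(1 − 3/7z).

Solve |R(x)|<1 on ℝ⁻.
x=-1.04: |R|=0.2806
R=−1: 1+4/7x = −1+3/7x ⇒ -1/7x=2 ⇒ x=2/(-1/7)=-14.0000
Confirm numerically:
  x=-13.690: |R|=0.99355 <1
  x=-8.137: |R|=0.81335 <1
  x=-7.386: |R|=0.77317 <1
  x=-14.283: |R|=1.00568 >1
  x=-14.157: |R|=1.00317 >1
So |R|<1 on (-14.0000, 0).

z* = -14.0000.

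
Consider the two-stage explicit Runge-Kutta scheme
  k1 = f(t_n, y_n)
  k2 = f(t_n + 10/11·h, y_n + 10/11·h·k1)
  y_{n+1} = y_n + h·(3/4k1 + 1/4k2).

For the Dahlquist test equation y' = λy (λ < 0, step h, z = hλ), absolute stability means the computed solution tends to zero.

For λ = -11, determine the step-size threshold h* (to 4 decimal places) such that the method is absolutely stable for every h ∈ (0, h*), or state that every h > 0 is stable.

(-4.4000,0); λ=-11 ⇒ h* = (22/5)/11 = 0.4000.

Set f=λy, z=hλ:
  k1=λy_n ⇒ h·k1=z·y_n;  k2=λ(1+10/11z)y_n ⇒ h·k2=z(1+10/11z)y_n
  y_{n+1}/y_n = 1 + 3/4z + 1/4z(1+10/11z) = 1 + z + 5/22z²
  ⇒ R(z) = 1 + z + 5/22z².

Solve |R(x)|<1 on ℝ⁻.
x=-1.63: |R|=0.0262
R=1: x+5/22x²=0 ⇒ x=−22/5=-4.4000; min R=1−1/(4·5/22)=-0.1000>−1
Confirm numerically:
  x=-3.375: |R|=0.21378 <1
  x=-2.962: |R|=0.03196 <1
  x=-2.509: |R|=0.07830 <1
  x=-1.765: |R|=0.05699 <1
  x=-4.901: |R|=1.55805 >1
  x=-4.803: |R|=1.43991 >1
  x=-4.690: |R|=1.30911 >1
So |R|<1 on (-4.4000, 0).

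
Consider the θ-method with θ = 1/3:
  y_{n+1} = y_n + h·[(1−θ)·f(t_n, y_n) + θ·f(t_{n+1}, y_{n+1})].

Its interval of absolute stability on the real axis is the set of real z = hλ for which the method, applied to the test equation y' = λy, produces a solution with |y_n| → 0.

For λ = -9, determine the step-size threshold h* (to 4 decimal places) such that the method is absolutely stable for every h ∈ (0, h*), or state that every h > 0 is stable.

(-6.0000,0); λ=-9 ⇒ h* = (6)/9 = 0.6667.

With y'=λy (z=hλ):
  y_{n+1} = y_n + z·[2/3·y_n + 1/3·y_{n+1}] ⇒ (1 − 1/3z)y_{n+1} = (1 + 2/3z)y_n
  ⇒ R(z) = (1 + 2/3z)/(1 − 1/3z).

Find x<0 with |R(x)|<1.
x=-1.48: |R|=0.0089
R=−1: 1+2/3x = −1+1/3x ⇒ -1/3x=2 ⇒ x=2/(-1/3)=-6.0000
Confirm numerically:
  x=-5.957: |R|=0.99520 <1
  x=-4.739: |R|=0.83706 <1
  x=-2.653: |R|=0.40792 <1
  x=-6.485: |R|=1.05113 >1
  x=-6.338: |R|=1.03620 >1
So |R|<1 on (-6.0000, 0).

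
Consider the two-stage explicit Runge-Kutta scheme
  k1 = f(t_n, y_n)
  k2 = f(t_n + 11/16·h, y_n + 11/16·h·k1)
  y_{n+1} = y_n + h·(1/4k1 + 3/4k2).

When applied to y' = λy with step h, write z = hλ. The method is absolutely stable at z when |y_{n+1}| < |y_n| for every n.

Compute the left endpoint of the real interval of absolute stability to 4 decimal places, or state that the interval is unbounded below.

z* = -1.9394.

Test eqn y'=λy, z=hλ:
  k1=λy_n ⇒ h·k1=z·y_n;  k2=λ(1+11/16z)y_n ⇒ h·k2=z(1+11/16z)y_n
  y_{n+1}/y_n = 1 + 1/4z + 3/4z(1+11/16z) = 1 + z + 33/64z²
  Hence R(z) = 1 + z + 33/64z².

Solve |R(x)|<1 on ℝ⁻.
x=-1.51: |R|=0.6657
R=1: x+33/64x²=0 ⇒ x=−64/33=-1.9394; min R=1−1/(4·33/64)=0.5152>−1
Confirm numerically:
  x=-1.758: |R|=0.83557 <1
  x=-1.421: |R|=0.62017 <1
  x=-1.181: |R|=0.53817 <1
  x=-0.776: |R|=0.53450 <1
  x=-2.480: |R|=1.69130 >1
  x=-2.188: |R|=1.28047 >1
  x=-1.966: |R|=1.02697 >1
Stable set (-1.9394, 0).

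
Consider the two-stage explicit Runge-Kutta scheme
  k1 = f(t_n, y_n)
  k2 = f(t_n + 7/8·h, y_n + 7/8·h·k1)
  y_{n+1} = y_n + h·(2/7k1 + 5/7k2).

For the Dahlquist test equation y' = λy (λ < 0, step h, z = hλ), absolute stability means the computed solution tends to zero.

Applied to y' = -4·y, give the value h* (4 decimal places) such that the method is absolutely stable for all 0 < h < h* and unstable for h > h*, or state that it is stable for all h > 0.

On y'=λy, z=hλ:
  k1=λy_n ⇒ h·k1=z·y_n;  k2=λ(1+7/8z)y_n ⇒ h·k2=z(1+7/8z)y_n
  y_{n+1}/y_n = 1 + 2/7z + 5/7z(1+7/8z) = 1 + z + 5/8z²
  ⇒ R(z) = 1 + z + 5/8z².

Need |R(x)|<1, x<0.
x=-0.65: |R|=0.6141
R=1: x+5/8x²=0 ⇒ x=−8/5=-1.6000; min R=1−1/(4·5/8)=0.6000>−1
Confirm numerically:
  x=-1.556: |R|=0.95721 <1
  x=-1.348: |R|=0.78769 <1
  x=-0.776: |R|=0.60036 <1
  x=-1.901: |R|=1.35763 >1
  x=-1.679: |R|=1.08290 >1
  x=-1.659: |R|=1.06118 >1
Stable set (-1.6000, 0).

(-1.6000,0); λ=-4 ⇒ h* = (8/5)/4 = 0.4000.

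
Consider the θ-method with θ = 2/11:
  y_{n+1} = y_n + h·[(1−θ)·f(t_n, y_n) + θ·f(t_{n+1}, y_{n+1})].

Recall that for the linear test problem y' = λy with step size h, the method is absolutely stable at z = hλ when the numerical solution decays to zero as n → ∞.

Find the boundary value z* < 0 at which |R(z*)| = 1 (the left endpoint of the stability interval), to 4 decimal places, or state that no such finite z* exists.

z* = -3.1429.

Set f=λy, z=hλ:
  y_{n+1} = y_n + z·[9/11·y_n + 2/11·y_{n+1}] ⇒ (1 − 2/11z)y_{n+1} = (1 + 9/11z)y_n
  Hence R(z) = (1 + 9/11z)/(1 − 2/11z).

Boundary: |R(x)|=1, x<0.
x=-1.11: |R|=0.0764
R=−1: 1+9/11x = −1+2/11x ⇒ -7/11x=2 ⇒ x=2/(-7/11)=-3.1429
Confirm numerically:
  x=-2.739: |R|=0.82844 <1
  x=-2.621: |R|=0.77509 <1
  x=-2.070: |R|=0.50396 <1
  x=-1.767: |R|=0.33735 <1
  x=-3.626: |R|=1.18529 >1
  x=-3.604: |R|=1.17728 >1
  x=-3.181: |R|=1.01538 >1
Interval (-3.1429, 0).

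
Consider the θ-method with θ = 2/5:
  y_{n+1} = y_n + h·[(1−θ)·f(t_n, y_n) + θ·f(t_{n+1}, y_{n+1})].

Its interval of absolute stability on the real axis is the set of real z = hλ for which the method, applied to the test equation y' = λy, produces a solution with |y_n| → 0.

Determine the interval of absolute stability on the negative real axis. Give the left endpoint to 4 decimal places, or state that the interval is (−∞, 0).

With y'=λy (z=hλ):
  y_{n+1} = y_n + z·[3/5·y_n + 2/5·y_{n+1}] ⇒ (1 − 2/5z)y_{n+1} = (1 + 3/5z)y_n
  ⇒ R(z) = (1 + 3/5z)/(1 − 2/5z).

Find x<0 with |R(x)|<1.
x=-0.7: |R|=0.4531
R=−1: 1+3/5x = −1+2/5x ⇒ -1/5x=2 ⇒ x=2/(-1/5)=-10.0000
Confirm numerically:
  x=-8.762: |R|=0.94504 <1
  x=-8.513: |R|=0.93249 <1
  x=-7.886: |R|=0.89823 <1
  x=-10.364: |R|=1.01415 >1
  x=-10.213: |R|=1.00838 >1
  x=-10.157: |R|=1.00620 >1
Interval (-10.0000, 0).

(-10.0000, 0).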